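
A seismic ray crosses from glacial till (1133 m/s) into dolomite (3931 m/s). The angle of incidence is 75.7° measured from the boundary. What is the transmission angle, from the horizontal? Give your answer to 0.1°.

Angle from the normal: 90° − 75.7° = 14.3°.
Snell's law: sin θ₂ = (V₂/V₁)·sin θ₁ = (3931/1133)·sin 14.3° = 0.8570.
θ₂ = sin⁻¹(0.8570) = 58.98° (from vertical).
From the interface: 90° − 58.98° = 31.02°.

31.0°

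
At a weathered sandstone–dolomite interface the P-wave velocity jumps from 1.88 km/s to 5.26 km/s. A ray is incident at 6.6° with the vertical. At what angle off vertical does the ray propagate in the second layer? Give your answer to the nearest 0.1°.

18.8°

sin θ₁/V₁ = sin θ₂/V₂ ⇒ sin θ₂ = 5.26·sin 6.6°/1.88 = 5.26·0.1149/1.88 = 0.3216.
θ₂ = arcsin 0.3216 = 18.76° from the normal.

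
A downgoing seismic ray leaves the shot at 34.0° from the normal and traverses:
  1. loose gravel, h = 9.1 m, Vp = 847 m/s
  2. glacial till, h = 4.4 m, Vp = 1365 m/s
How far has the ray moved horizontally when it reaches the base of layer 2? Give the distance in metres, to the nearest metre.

Apply Snell's law at each interface; in layer i the horizontal offset is hᵢ·tan θᵢ.
Layer 1: θ = 34.00°; offset = 9.1·tan 34.00° = 6.138 m.
Layer 2: sin θ = 1365·sin 34.0°/847 = 0.9012, θ = 64.31°; offset = 4.4·tan 64.31° = 9.148 m.
Total horizontal offset = 15.286 m.

15 m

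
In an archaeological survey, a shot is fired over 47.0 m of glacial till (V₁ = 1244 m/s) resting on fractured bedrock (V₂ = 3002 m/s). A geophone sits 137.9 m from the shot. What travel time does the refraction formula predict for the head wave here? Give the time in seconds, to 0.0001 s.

0.1147 s

t = x/V₂ + 2h·√(V₂²−V₁²)/(V₁V₂).
√(V₂²−V₁²) = √(3002²−1244²) = 2732.1 m/s; delay term = 2·47.0·2732.1/(1244·3002) = 0.06877 s.
t = 137.9/3002 + 0.06877 = 0.11471 s.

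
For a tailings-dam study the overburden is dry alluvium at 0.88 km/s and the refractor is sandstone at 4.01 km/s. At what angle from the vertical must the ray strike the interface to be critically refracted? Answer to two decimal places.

12.68°

Critical incidence: sin θ_c = V₁/V₂ = 0.88/4.01 = 0.2195.
θ_c = arcsin 0.2195 = 12.68°.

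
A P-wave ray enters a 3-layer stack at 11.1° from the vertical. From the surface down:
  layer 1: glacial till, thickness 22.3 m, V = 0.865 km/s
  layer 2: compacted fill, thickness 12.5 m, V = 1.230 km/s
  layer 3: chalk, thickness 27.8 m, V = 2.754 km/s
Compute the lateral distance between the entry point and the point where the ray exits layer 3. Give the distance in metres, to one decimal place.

Ray parameter p = sin 11.1° / 0.865 km/s = 2.2257e-01 s/km.
Layer 1: θ = 11.10°; offset = 22.3·tan 11.10° = 4.375 m.
Layer 2: sin θ = p·1.230 = 0.2738 → θ = 15.89°; offset = 12.5·tan 15.89° = 3.558 m.
Layer 3: sin θ = p·2.754 = 0.6130 → θ = 37.80°; offset = 27.8·tan 37.80° = 21.567 m.
Σ offsets = 29.500 m.

29.5 m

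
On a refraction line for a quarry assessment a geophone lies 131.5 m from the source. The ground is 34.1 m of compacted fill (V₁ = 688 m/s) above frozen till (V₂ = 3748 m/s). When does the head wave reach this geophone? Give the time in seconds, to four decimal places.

t = x/V₂ + 2h·√(V₂²−V₁²)/(V₁V₂).
√(V₂²−V₁²) = √(3748²−688²) = 3684.3 m/s; delay term = 2·34.1·3684.3/(688·3748) = 0.09744 s.
t = 131.5/3748 + 0.09744 = 0.13253 s.

0.1325 s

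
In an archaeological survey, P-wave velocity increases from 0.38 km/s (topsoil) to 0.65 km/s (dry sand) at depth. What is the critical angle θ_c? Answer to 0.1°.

At critical incidence the refracted ray runs along the interface (θ₂ = 90°), so sin θ_c = V₁/V₂.
θ_c = arcsin(0.38/0.65) = arcsin 0.5846 = 35.78°.

35.8°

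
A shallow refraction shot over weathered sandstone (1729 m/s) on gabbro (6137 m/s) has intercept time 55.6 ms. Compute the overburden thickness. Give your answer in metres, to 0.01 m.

h = tᵢ·V₁·V₂ / (2·√(V₂²−V₁²)).
√(V₂²−V₁²) = √(6137² − 1729²) = 5888.4 m/s.
h = 0.0556 s × 1729 × 6137 / (2 × 5888.4) = 50.10 m.

50.10 m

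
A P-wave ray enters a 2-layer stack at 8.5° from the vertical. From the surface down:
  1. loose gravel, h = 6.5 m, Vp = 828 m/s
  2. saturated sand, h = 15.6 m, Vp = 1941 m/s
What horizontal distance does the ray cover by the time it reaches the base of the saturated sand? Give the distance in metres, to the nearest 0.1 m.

6.7 m

p = sin θ₁/V₁ = sin 8.5°/828 = 1.7851e-04 s/m is conserved through the stack.
Layer 1: θ = 8.50°; offset = 6.5·tan 8.50° = 0.971 m.
Layer 2: sin θ = p·1941 = 0.3465 → θ = 20.27°; offset = 15.6·tan 20.27° = 5.762 m.
Summing the layer offsets gives 6.734 m.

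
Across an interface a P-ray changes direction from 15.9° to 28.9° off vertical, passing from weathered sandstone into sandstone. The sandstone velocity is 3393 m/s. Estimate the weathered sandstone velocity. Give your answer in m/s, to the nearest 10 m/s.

sin 15.9° = 0.2740; sin 28.9° = 0.4833.
V₁ = V₂·(sin θ₁/sin θ₂) = 3393·(0.2740/0.4833) = 1923.40 m/s.

1920 m/s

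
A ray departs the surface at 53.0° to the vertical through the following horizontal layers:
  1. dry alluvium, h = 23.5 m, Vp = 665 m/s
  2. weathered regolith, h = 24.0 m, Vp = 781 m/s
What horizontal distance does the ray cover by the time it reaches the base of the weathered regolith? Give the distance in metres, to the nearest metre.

p = sin θ₁/V₁ = sin 53.0°/665 = 1.2010e-03 s/m is conserved through the stack.
Layer 1: θ = 53.00°; offset = 23.5·tan 53.00° = 31.186 m.
Layer 2: sin θ = p·781 = 0.9379 → θ = 69.71°; offset = 24.0·tan 69.71° = 64.913 m.
Summing the layer offsets gives 96.099 m.

96 m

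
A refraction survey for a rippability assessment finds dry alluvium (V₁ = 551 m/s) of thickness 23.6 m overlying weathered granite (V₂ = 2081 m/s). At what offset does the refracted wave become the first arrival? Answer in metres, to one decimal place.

θ_c = arcsin(551/2081) = 15.35°, so cos θ_c = 0.9643 and tᵢ = 2h cos θ_c/V₁ = 0.0826 s.
At crossover x/V₁ = x/V₂ + tᵢ ⇒ x = tᵢ/(1/V₁ − 1/V₂) = 0.08261/(1.8149e-03 − 4.8054e-04) = 61.91 m.

61.9 m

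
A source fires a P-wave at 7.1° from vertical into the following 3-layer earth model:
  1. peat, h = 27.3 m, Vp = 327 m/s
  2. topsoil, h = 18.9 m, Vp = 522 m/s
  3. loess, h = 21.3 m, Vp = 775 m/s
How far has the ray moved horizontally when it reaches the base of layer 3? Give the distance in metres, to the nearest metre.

14 m

Apply Snell's law at each interface; in layer i the horizontal offset is hᵢ·tan θᵢ.
Layer 1: θ = 7.10°; offset = 27.3·tan 7.10° = 3.400 m.
Layer 2: sin θ = 522·sin 7.1°/327 = 0.1973, θ = 11.38°; offset = 18.9·tan 11.38° = 3.804 m.
Layer 3: sin θ = 775·sin 7.1°/327 = 0.2929, θ = 17.03°; offset = 21.3·tan 17.03° = 6.526 m.
Summing the layer offsets gives 13.730 m.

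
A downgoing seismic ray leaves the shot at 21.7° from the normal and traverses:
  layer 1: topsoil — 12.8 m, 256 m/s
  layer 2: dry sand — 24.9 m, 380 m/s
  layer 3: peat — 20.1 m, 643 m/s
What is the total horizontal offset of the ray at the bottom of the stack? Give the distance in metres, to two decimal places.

Ray parameter p = sin 21.7° / 256 m/s = 1.4443e-03 s/m.
Layer 1: θ = 21.70°; offset = 12.8·tan 21.70° = 5.0937 m.
Layer 2: sin θ = p·380 = 0.5488 → θ = 33.29°; offset = 24.9·tan 33.29° = 16.3486 m.
Layer 3: sin θ = p·643 = 0.9287 → θ = 68.23°; offset = 20.1·tan 68.23° = 50.3378 m.
Total horizontal offset = 71.7801 m.

71.78 m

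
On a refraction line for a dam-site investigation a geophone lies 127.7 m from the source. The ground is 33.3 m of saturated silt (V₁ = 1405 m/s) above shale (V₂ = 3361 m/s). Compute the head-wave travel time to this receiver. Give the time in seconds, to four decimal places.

0.0811 s

t = x/V₂ + 2h·√(V₂²−V₁²)/(V₁V₂).
√(V₂²−V₁²) = √(3361²−1405²) = 3053.2 m/s; delay term = 2·33.3·3053.2/(1405·3361) = 0.04306 s.
t = 127.7/3361 + 0.04306 = 0.08106 s.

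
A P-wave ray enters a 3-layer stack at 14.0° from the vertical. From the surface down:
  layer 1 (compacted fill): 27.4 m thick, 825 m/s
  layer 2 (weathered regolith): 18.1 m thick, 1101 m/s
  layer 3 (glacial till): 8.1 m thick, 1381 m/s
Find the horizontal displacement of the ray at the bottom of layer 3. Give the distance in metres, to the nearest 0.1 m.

16.6 m

p = sin θ₁/V₁ = sin 14.0°/825 = 2.9324e-04 s/m is conserved through the stack.
Layer 1: θ = 14.00°; offset = 27.4·tan 14.00° = 6.832 m.
Layer 2: sin θ = p·1101 = 0.3229 → θ = 18.84°; offset = 18.1·tan 18.84° = 6.174 m.
Layer 3: sin θ = p·1381 = 0.4050 → θ = 23.89°; offset = 8.1·tan 23.89° = 3.588 m.
Σ offsets = 16.593 m.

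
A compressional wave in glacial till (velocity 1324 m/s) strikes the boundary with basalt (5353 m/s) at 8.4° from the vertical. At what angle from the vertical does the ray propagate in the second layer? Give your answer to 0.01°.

sin θ₁/V₁ = sin θ₂/V₂ ⇒ sin θ₂ = 5353·sin 8.4°/1324 = 5353·0.1461/1324 = 0.5906.
θ₂ = arcsin 0.5906 = 36.20° from the normal.

36.20°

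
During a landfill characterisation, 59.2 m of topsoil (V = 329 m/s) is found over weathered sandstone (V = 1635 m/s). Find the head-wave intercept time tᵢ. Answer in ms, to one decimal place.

θ_c = arcsin(V₁/V₂) = arcsin(329/1635) = 11.61°; cos θ_c = 0.9795.
tᵢ = 2h·cos θ_c / V₁ = 2·59.2·0.9795 / 329 = 0.35252 s.

352.5 ms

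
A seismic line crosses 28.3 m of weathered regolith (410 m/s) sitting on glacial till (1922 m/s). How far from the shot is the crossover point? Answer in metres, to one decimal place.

70.3 m

θ_c = arcsin(410/1922) = 12.32°, so cos θ_c = 0.9770 and tᵢ = 2h cos θ_c/V₁ = 0.1349 s.
At crossover x/V₁ = x/V₂ + tᵢ ⇒ x = tᵢ/(1/V₁ − 1/V₂) = 0.13487/(2.4390e-03 − 5.2029e-04) = 70.29 m.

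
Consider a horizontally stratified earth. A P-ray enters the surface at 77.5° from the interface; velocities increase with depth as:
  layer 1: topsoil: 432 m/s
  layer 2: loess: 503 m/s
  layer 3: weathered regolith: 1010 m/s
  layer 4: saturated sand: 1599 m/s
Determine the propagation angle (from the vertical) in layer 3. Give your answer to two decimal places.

From the normal: θ₁ = 90° − 77.5° = 12.5°.
Ray parameter p = sin 12.5° / 432 = 5.0102e-04 s/m.
sin θ_3 = p·V_3 = 5.0102e-04 × 1010 = 0.5060.
θ_3 = arcsin 0.5060 = 30.40°.

30.40°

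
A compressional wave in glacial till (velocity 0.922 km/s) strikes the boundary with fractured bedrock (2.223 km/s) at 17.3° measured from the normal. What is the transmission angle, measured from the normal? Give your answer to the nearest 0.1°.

45.8°

Snell's law: sin θ₂ = (V₂/V₁)·sin θ₁ = (2.223/0.922)·sin 17.3° = 0.7170.
θ₂ = arcsin 0.7170 = 45.81° from the normal.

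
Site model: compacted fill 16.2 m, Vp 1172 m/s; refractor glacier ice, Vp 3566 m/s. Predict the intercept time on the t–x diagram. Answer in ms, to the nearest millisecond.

tᵢ = 2h·√(V₂²−V₁²)/(V₁V₂).
√(V₂²−V₁²) = √(3566²−1172²) = 3367.9 m/s.
tᵢ = 2·16.2·3367.9/(1172·3566) = 0.02611 s.

26 ms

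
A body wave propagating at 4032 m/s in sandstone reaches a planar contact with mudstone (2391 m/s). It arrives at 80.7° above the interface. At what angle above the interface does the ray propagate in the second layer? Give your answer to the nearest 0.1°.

Angle from the normal: 90° − 80.7° = 9.3°.
Snell's law: sin θ₂ = (V₂/V₁)·sin θ₁ = (2391/4032)·sin 9.3° = 0.0958.
θ₂ = arcsin 0.0958 = 5.50° from the normal.
From the interface: 90° − 5.50° = 84.50°.

84.5°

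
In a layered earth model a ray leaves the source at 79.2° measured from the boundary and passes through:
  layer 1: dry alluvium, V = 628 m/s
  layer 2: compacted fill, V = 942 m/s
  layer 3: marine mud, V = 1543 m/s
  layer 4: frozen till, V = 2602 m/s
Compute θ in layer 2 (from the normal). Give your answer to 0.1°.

16.3°

From the normal: θ₁ = 90° − 79.2° = 10.8°.
Ray parameter p = sin 10.8° / 628 = 2.9838e-04 s/m.
sin θ_2 = p·V_2 = 2.9838e-04 × 942 = 0.2811.
θ_2 = arcsin 0.2811 = 16.32°.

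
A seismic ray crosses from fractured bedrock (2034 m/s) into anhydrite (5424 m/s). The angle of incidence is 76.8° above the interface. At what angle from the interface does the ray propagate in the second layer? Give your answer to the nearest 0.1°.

Angle from the normal: 90° − 76.8° = 13.2°.
sin θ₁/V₁ = sin θ₂/V₂ ⇒ sin θ₂ = 5424·sin 13.2°/2034 = 5424·0.2284/2034 = 0.6089.
θ₂ = arcsin 0.6089 = 37.51° from the normal.
From the interface: 90° − 37.51° = 52.49°.

52.5°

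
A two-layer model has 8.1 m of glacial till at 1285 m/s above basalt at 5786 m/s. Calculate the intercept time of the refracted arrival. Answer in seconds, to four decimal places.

θ_c = arcsin(V₁/V₂) = arcsin(1285/5786) = 12.83°; cos θ_c = 0.9750.
tᵢ = 2h·cos θ_c / V₁ = 2·8.1·0.9750 / 1285 = 0.01229 s.

0.0123 s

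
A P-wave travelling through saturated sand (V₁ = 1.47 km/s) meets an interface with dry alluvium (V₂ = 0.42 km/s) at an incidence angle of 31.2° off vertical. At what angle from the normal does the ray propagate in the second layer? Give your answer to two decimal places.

Snell's law: sin θ₂ = (V₂/V₁)·sin θ₁ = (0.42/1.47)·sin 31.2° = 0.1480.
θ₂ = sin⁻¹(0.1480) = 8.51° (from vertical).

8.51°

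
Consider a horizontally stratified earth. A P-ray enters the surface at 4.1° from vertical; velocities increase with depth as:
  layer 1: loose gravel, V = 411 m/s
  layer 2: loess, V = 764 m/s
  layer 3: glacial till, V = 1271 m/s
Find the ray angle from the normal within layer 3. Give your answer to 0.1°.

12.8°

Ray parameter p = sin 4.1° / 411 = 1.7396e-04 s/m.
sin θ_3 = p·V_3 = 1.7396e-04 × 1271 = 0.2211.
θ_3 = arcsin 0.2211 = 12.77°.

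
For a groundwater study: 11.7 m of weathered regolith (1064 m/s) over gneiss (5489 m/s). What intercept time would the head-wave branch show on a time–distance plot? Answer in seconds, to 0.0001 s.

0.0216 s

θ_c = arcsin(V₁/V₂) = arcsin(1064/5489) = 11.18°; cos θ_c = 0.9810.
tᵢ = 2h·cos θ_c / V₁ = 2·11.7·0.9810 / 1064 = 0.02158 s.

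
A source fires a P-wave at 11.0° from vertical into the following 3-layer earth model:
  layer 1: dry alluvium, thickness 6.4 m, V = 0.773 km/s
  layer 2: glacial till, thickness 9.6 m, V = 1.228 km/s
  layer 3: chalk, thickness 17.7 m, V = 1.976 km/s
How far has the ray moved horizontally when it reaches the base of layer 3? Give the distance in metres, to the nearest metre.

14 m

p = sin θ₁/V₁ = sin 11.0°/0.773 = 2.4684e-01 s/km is conserved through the stack.
Layer 1: θ = 11.00°; offset = 6.4·tan 11.00° = 1.244 m.
Layer 2: sin θ = p·1.228 = 0.3031 → θ = 17.65°; offset = 9.6·tan 17.65° = 3.054 m.
Layer 3: sin θ = p·1.976 = 0.4878 → θ = 29.19°; offset = 17.7·tan 29.19° = 9.890 m.
Summing the layer offsets gives 14.187 m.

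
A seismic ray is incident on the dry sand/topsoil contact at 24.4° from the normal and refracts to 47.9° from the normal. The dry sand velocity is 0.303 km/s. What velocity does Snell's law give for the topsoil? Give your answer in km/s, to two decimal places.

sin 24.4° = 0.4131; sin 47.9° = 0.7420.
V₂ = V₁·(sin θ₂/sin θ₁) = 0.303·(0.7420/0.4131) = 0.54 km/s.

0.54 km/s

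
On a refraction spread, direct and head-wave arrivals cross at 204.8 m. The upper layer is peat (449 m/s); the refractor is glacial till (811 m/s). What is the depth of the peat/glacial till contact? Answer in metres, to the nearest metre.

55 m

x_cross = 2h·√((V₂+V₁)/(V₂−V₁)) → h = x_cross / (2·√((V₂+V₁)/(V₂−V₁))).
√((V₂+V₁)/(V₂−V₁)) = √((811+449)/(811−449)) = 1.8657.
h = 204.8 / (2·1.8657) = 54.89 m.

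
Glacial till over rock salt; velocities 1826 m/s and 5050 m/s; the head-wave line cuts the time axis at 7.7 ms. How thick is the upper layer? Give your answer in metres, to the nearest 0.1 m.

h = tᵢ·V₁·V₂ / (2·√(V₂²−V₁²)).
√(V₂²−V₁²) = √(5050² − 1826²) = 4708.3 m/s.
h = 0.0077 s × 1826 × 5050 / (2 × 4708.3) = 7.54 m.

7.5 m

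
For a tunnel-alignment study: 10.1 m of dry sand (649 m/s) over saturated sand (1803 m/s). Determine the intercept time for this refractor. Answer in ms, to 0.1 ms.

29.0 ms

tᵢ = 2h·√(V₂²−V₁²)/(V₁V₂).
√(V₂²−V₁²) = √(1803²−649²) = 1682.1 m/s.
tᵢ = 2·10.1·1682.1/(649·1803) = 0.02904 s.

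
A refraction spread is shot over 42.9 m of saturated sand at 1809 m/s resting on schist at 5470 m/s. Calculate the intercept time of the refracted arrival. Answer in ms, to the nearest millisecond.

tᵢ = 2h·√(V₂²−V₁²)/(V₁V₂).
√(V₂²−V₁²) = √(5470²−1809²) = 5162.2 m/s.
tᵢ = 2·42.9·5162.2/(1809·5470) = 0.04476 s.

45 ms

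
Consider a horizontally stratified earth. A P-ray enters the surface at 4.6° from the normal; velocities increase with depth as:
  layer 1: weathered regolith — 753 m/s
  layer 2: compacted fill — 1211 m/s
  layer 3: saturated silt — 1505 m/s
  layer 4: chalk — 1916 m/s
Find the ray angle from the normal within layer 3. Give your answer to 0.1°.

Snell's law across each interface conserves sin θ / V, so sin θ_3 = V_3·sin θ₁/V₁.
sin θ_3 = 1505 × sin 4.6° / 753 = 0.1603.
θ_3 = 9.22° from the vertical.

9.2°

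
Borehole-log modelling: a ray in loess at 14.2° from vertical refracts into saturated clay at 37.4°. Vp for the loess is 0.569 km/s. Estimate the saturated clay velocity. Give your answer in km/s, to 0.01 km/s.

sin 14.2° = 0.2453; sin 37.4° = 0.6074.
V₂ = V₁·(sin θ₂/sin θ₁) = 0.569·(0.6074/0.2453) = 1.41 km/s.

1.41 km/s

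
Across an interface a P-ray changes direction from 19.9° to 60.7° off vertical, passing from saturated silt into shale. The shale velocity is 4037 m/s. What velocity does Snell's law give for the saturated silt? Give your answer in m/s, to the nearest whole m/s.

sin 19.9° = 0.3404; sin 60.7° = 0.8721.
V₁ = V₂·(sin θ₁/sin θ₂) = 4037·(0.3404/0.8721) = 1575.69 m/s.

1576 m/s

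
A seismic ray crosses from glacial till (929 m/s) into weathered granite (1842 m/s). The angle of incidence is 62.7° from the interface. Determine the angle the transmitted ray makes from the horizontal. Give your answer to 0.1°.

24.6°

Angle from the normal: 90° − 62.7° = 27.3°.
Snell's law: sin θ₂ = (V₂/V₁)·sin θ₁ = (1842/929)·sin 27.3° = 0.9094.
θ₂ = arcsin 0.9094 = 65.42° from the normal.
From the interface: 90° − 65.42° = 24.58°.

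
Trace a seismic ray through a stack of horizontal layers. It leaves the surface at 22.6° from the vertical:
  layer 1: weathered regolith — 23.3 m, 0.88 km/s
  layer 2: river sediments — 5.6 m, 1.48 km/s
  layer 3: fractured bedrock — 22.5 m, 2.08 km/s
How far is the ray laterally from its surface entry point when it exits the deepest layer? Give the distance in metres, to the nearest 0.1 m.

Ray parameter p = sin 22.6° / 0.88 km/s = 4.3670e-01 s/km.
Layer 1: θ = 22.60°; offset = 23.3·tan 22.60° = 9.699 m.
Layer 2: sin θ = p·1.48 = 0.6463 → θ = 40.26°; offset = 5.6·tan 40.26° = 4.743 m.
Layer 3: sin θ = p·2.08 = 0.9083 → θ = 65.28°; offset = 22.5·tan 65.28° = 48.865 m.
Total horizontal offset = 63.307 m.

63.3 m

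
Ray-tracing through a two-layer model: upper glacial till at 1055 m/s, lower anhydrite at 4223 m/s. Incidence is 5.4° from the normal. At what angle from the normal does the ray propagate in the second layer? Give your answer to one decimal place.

22.1°

Snell's law: sin θ₂ = (V₂/V₁)·sin θ₁ = (4223/1055)·sin 5.4° = 0.3767.
θ₂ = sin⁻¹(0.3767) = 22.13° (from vertical).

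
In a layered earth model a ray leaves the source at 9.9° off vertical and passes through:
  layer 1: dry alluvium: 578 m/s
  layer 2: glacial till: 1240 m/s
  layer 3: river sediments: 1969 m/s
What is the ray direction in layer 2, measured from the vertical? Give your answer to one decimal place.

Snell's law across each interface conserves sin θ / V, so sin θ_2 = V_2·sin θ₁/V₁.
sin θ_2 = 1240 × sin 9.9° / 578 = 0.3688.
θ_2 = arcsin 0.3688 = 21.64°.

21.6°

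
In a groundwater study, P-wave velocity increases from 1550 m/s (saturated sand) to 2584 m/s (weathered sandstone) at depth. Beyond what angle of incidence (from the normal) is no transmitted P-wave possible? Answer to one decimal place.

36.9°

Critical incidence: sin θ_c = V₁/V₂ = 1550/2584 = 0.5998.
θ_c = arcsin 0.5998 = 36.86°.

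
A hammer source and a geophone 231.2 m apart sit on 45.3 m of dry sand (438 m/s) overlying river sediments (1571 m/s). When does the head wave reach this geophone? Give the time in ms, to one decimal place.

345.8 ms

t = x/V₂ + 2h·√(V₂²−V₁²)/(V₁V₂).
√(V₂²−V₁²) = √(1571²−438²) = 1508.7 m/s; delay term = 2·45.3·1508.7/(438·1571) = 0.19865 s.
t = 231.2/1571 + 0.19865 = 0.34581 s.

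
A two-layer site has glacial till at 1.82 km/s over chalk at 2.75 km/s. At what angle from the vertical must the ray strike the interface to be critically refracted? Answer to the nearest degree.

41°

Critical incidence: sin θ_c = V₁/V₂ = 1.82/2.75 = 0.6618.
θ_c = arcsin 0.6618 = 41.44°.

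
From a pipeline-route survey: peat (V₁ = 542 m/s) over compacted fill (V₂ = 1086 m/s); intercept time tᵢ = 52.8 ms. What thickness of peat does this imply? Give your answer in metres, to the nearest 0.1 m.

h = tᵢ·V₁·V₂ / (2·√(V₂²−V₁²)).
√(V₂²−V₁²) = √(1086² − 542²) = 941.1 m/s.
h = 0.0528 s × 542 × 1086 / (2 × 941.1) = 16.51 m.

16.5 m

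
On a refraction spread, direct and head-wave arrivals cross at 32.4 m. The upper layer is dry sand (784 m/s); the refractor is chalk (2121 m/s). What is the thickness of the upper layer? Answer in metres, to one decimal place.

11.0 m

x_cross = 2h·√((V₂+V₁)/(V₂−V₁)) → h = x_cross / (2·√((V₂+V₁)/(V₂−V₁))).
√((V₂+V₁)/(V₂−V₁)) = √((2121+784)/(2121−784)) = 1.4740.
h = 32.4 / (2·1.4740) = 10.99 m.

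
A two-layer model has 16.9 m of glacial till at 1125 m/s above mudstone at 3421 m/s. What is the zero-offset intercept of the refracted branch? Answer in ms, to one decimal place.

θ_c = arcsin(V₁/V₂) = arcsin(1125/3421) = 19.20°; cos θ_c = 0.9444.
tᵢ = 2h·cos θ_c / V₁ = 2·16.9·0.9444 / 1125 = 0.02837 s.

28.4 ms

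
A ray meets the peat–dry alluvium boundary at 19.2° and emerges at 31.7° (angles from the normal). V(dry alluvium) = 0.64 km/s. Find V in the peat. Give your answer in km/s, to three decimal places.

sin 19.2° = 0.3289; sin 31.7° = 0.5255.
V₁ = V₂·(sin θ₁/sin θ₂) = 0.64·(0.3289/0.5255) = 0.401 km/s.

0.401 km/s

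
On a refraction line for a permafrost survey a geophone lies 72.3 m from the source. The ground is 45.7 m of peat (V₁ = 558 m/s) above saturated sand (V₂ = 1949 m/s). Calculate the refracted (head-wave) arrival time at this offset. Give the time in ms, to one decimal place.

194.0 ms

t = x/V₂ + 2h·√(V₂²−V₁²)/(V₁V₂).
√(V₂²−V₁²) = √(1949²−558²) = 1867.4 m/s; delay term = 2·45.7·1867.4/(558·1949) = 0.15694 s.
t = 72.3/1949 + 0.15694 = 0.19404 s.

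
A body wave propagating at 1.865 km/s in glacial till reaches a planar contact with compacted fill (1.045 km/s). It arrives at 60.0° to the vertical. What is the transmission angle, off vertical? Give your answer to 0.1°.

29.0°

Snell's law: sin θ₂ = (V₂/V₁)·sin θ₁ = (1.045/1.865)·sin 60.0° = 0.4853.
θ₂ = sin⁻¹(0.4853) = 29.03° (from vertical).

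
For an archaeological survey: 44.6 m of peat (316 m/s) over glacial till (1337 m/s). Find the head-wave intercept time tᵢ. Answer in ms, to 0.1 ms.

274.3 ms

θ_c = arcsin(V₁/V₂) = arcsin(316/1337) = 13.67°; cos θ_c = 0.9717.
tᵢ = 2h·cos θ_c / V₁ = 2·44.6·0.9717 / 316 = 0.27428 s.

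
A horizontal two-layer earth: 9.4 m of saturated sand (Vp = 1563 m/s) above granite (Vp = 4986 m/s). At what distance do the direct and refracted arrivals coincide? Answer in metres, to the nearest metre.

26 m

x_cross = 2h·√((V₂+V₁)/(V₂−V₁)).
(V₂+V₁)/(V₂−V₁) = (4986+1563)/(4986−1563) = 1.9132; √ = 1.3832.
x_cross = 2·9.4·1.3832 = 26.00 m.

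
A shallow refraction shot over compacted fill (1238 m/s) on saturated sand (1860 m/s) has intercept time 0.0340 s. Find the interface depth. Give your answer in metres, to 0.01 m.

θ_c = arcsin(1238/1860) = 41.73°; cos θ_c = 0.7463.
tᵢ = 2h cos θ_c/V₁ ⇒ h = tᵢ·V₁/(2 cos θ_c) = 0.034·1238/(2·0.7463) = 28.20 m.

28.20 m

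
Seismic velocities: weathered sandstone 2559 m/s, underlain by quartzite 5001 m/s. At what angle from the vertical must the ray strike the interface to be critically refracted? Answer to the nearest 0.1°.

Critical incidence: sin θ_c = V₁/V₂ = 2559/5001 = 0.5117.
θ_c = arcsin 0.5117 = 30.78°.

30.8°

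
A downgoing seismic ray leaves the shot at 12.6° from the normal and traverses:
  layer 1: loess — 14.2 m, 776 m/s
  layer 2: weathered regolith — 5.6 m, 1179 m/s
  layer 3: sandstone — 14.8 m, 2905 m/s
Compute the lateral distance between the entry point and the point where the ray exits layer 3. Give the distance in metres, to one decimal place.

26.1 m

Apply Snell's law at each interface; in layer i the horizontal offset is hᵢ·tan θᵢ.
Layer 1: θ = 12.60°; offset = 14.2·tan 12.60° = 3.174 m.
Layer 2: sin θ = 1179·sin 12.6°/776 = 0.3314, θ = 19.36°; offset = 5.6·tan 19.36° = 1.967 m.
Layer 3: sin θ = 2905·sin 12.6°/776 = 0.8166, θ = 54.75°; offset = 14.8·tan 54.75° = 20.941 m.
Σ offsets = 26.082 m.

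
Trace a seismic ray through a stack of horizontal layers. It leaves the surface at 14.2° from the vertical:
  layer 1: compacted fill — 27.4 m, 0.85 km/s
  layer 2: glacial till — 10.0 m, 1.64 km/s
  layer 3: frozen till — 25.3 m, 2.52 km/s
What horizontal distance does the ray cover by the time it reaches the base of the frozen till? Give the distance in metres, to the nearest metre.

p = sin θ₁/V₁ = sin 14.2°/0.85 = 2.8860e-01 s/km is conserved through the stack.
Layer 1: θ = 14.20°; offset = 27.4·tan 14.20° = 6.933 m.
Layer 2: sin θ = p·1.64 = 0.4733 → θ = 28.25°; offset = 10.0·tan 28.25° = 5.373 m.
Layer 3: sin θ = p·2.52 = 0.7273 → θ = 46.66°; offset = 25.3·tan 46.66° = 26.808 m.
Total horizontal offset = 39.114 m.

39 m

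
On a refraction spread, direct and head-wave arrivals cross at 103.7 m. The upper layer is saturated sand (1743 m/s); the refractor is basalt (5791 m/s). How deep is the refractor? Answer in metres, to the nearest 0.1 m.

38.0 m

x_cross = 2h·√((V₂+V₁)/(V₂−V₁)) → h = x_cross / (2·√((V₂+V₁)/(V₂−V₁))).
√((V₂+V₁)/(V₂−V₁)) = √((5791+1743)/(5791−1743)) = 1.3642.
h = 103.7 / (2·1.3642) = 38.01 m.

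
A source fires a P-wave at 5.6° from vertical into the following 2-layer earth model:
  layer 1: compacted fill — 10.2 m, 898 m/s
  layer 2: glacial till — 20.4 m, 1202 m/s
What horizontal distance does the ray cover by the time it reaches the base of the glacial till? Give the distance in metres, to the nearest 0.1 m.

Ray parameter p = sin 5.6° / 898 m/s = 1.0867e-04 s/m.
Layer 1: θ = 5.60°; offset = 10.2·tan 5.60° = 1.000 m.
Layer 2: sin θ = p·1202 = 0.1306 → θ = 7.51°; offset = 20.4·tan 7.51° = 2.688 m.
Total horizontal offset = 3.688 m.

3.7 m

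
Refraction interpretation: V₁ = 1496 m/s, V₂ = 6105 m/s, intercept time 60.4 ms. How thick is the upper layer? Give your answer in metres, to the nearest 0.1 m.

θ_c = arcsin(1496/6105) = 14.18°; cos θ_c = 0.9695.
tᵢ = 2h cos θ_c/V₁ ⇒ h = tᵢ·V₁/(2 cos θ_c) = 0.0604·1496/(2·0.9695) = 46.60 m.

46.6 m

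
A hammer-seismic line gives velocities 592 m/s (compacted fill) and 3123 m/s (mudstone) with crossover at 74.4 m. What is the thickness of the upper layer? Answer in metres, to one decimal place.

h = (x_cross/2)·√((V₂−V₁)/(V₂+V₁)).
(V₂−V₁)/(V₂+V₁) = (3123−592)/(3123+592) = 0.6813; √ = 0.8254.
h = (74.4/2)·0.8254 = 30.71 m.

30.7 m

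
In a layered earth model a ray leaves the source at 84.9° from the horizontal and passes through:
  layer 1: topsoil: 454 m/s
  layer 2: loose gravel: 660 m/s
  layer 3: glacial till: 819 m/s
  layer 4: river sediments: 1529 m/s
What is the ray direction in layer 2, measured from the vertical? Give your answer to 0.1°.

From the normal: θ₁ = 90° − 84.9° = 5.1°.
Ray parameter p = sin 5.1° / 454 = 1.9580e-04 s/m.
sin θ_2 = p·V_2 = 1.9580e-04 × 660 = 0.1292.
θ_2 = 7.43° from the vertical.

7.4°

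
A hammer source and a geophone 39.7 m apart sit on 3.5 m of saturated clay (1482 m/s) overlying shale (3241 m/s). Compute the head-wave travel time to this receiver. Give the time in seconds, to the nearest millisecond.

0.016 s

θ_c = arcsin(V₁/V₂) = arcsin(1482/3241) = 27.21°, cos θ_c = 0.8893.
Intercept time tᵢ = 2h cos θ_c / V₁ = 2·3.5·0.8893/1482 = 0.00420 s.
t = x/V₂ + tᵢ = 39.7/3241 + 0.00420 = 0.01645 s.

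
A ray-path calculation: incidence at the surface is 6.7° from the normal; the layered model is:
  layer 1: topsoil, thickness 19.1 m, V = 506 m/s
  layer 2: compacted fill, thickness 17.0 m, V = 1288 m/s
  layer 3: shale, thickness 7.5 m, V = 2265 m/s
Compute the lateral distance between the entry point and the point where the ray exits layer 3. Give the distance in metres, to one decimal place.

Apply Snell's law at each interface; in layer i the horizontal offset is hᵢ·tan θᵢ.
Layer 1: θ = 6.70°; offset = 19.1·tan 6.70° = 2.244 m.
Layer 2: sin θ = 1288·sin 6.7°/506 = 0.2970, θ = 17.28°; offset = 17.0·tan 17.28° = 5.287 m.
Layer 3: sin θ = 2265·sin 6.7°/506 = 0.5223, θ = 31.48°; offset = 7.5·tan 31.48° = 4.593 m.
Σ offsets = 12.124 m.

12.1 m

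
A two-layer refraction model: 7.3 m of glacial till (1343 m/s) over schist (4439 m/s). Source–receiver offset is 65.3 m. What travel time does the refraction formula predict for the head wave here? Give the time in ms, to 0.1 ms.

θ_c = arcsin(V₁/V₂) = arcsin(1343/4439) = 17.61°, cos θ_c = 0.9531.
Intercept time tᵢ = 2h cos θ_c / V₁ = 2·7.3·0.9531/1343 = 0.01036 s.
t = x/V₂ + tᵢ = 65.3/4439 + 0.01036 = 0.02507 s.

25.1 ms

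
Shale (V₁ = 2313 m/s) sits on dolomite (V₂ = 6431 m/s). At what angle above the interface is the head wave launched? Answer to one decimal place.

68.9°

At critical incidence the refracted ray runs along the interface (θ₂ = 90°), so sin θ_c = V₁/V₂.
θ_c = arcsin(2313/6431) = arcsin 0.3597 = 21.08°.
Measured from the interface: 90° − 21.08° = 68.92°.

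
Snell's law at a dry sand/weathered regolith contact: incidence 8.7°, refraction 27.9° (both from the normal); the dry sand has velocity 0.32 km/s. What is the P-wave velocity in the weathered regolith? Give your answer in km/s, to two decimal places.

sin 8.7° = 0.1513; sin 27.9° = 0.4679.
V₂ = V₁·(sin θ₂/sin θ₁) = 0.32·(0.4679/0.1513) = 0.99 km/s.

0.99 km/s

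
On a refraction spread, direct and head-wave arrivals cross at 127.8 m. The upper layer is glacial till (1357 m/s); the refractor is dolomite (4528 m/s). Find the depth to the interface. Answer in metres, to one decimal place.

h = (x_cross/2)·√((V₂−V₁)/(V₂+V₁)).
(V₂−V₁)/(V₂+V₁) = (4528−1357)/(4528+1357) = 0.5388; √ = 0.7340.
h = (127.8/2)·0.7340 = 46.91 m.

46.9 m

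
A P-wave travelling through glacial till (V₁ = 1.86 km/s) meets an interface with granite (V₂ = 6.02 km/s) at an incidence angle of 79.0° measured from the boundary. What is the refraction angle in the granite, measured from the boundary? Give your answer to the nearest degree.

Angle from the normal: 90° − 79.0° = 11.0°.
sin θ₁/V₁ = sin θ₂/V₂ ⇒ sin θ₂ = 6.02·sin 11.0°/1.86 = 6.02·0.1908/1.86 = 0.6176.
θ₂ = arcsin 0.6176 = 38.14° from the normal.
From the interface: 90° − 38.14° = 51.86°.

52°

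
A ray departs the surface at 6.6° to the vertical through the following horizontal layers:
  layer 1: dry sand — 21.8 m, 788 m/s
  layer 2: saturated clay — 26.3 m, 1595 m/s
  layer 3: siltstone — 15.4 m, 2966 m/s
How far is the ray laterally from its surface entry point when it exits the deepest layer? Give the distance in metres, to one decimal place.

16.2 m

Apply Snell's law at each interface; in layer i the horizontal offset is hᵢ·tan θᵢ.
Layer 1: θ = 6.60°; offset = 21.8·tan 6.60° = 2.522 m.
Layer 2: sin θ = 1595·sin 6.6°/788 = 0.2326, θ = 13.45°; offset = 26.3·tan 13.45° = 6.291 m.
Layer 3: sin θ = 2966·sin 6.6°/788 = 0.4326, θ = 25.63°; offset = 15.4·tan 25.63° = 7.390 m.
Summing the layer offsets gives 16.203 m.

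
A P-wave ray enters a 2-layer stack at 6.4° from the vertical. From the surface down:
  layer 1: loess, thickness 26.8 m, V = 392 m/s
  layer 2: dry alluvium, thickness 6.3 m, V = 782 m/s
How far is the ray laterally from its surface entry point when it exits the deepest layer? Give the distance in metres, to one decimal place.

p = sin θ₁/V₁ = sin 6.4°/392 = 2.8436e-04 s/m is conserved through the stack.
Layer 1: θ = 6.40°; offset = 26.8·tan 6.40° = 3.006 m.
Layer 2: sin θ = p·782 = 0.2224 → θ = 12.85°; offset = 6.3·tan 12.85° = 1.437 m.
Σ offsets = 4.443 m.

4.4 m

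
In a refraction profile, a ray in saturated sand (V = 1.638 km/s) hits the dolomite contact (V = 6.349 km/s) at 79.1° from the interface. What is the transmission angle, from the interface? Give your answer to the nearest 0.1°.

Convert to the normal: θ₁ = 90° − 79.1° = 10.9°.
Snell's law: sin θ₂ = (V₂/V₁)·sin θ₁ = (6.349/1.638)·sin 10.9° = 0.7329.
θ₂ = arcsin 0.7329 = 47.13° from the normal.
From the interface: 90° − 47.13° = 42.87°.

42.9°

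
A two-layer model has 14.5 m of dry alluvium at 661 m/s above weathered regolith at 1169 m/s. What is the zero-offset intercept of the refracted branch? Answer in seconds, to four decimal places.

tᵢ = 2h·√(V₂²−V₁²)/(V₁V₂).
√(V₂²−V₁²) = √(1169²−661²) = 964.2 m/s.
tᵢ = 2·14.5·964.2/(661·1169) = 0.03619 s.

0.0362 s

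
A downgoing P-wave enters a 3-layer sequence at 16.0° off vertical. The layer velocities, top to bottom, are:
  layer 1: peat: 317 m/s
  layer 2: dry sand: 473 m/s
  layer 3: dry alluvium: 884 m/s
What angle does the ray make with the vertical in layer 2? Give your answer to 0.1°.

24.3°

Snell's law across each interface conserves sin θ / V, so sin θ_2 = V_2·sin θ₁/V₁.
sin θ_2 = 473 × sin 16.0° / 317 = 0.4113.
θ_2 = 24.29° from the vertical.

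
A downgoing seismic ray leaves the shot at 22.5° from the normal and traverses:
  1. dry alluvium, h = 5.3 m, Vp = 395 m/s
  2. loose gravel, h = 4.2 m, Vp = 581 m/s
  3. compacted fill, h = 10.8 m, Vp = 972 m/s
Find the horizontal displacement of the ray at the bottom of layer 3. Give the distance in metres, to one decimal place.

Apply Snell's law at each interface; in layer i the horizontal offset is hᵢ·tan θᵢ.
Layer 1: θ = 22.50°; offset = 5.3·tan 22.50° = 2.195 m.
Layer 2: sin θ = 581·sin 22.5°/395 = 0.5629, θ = 34.26°; offset = 4.2·tan 34.26° = 2.860 m.
Layer 3: sin θ = 972·sin 22.5°/395 = 0.9417, θ = 70.34°; offset = 10.8·tan 70.34° = 30.226 m.
Σ offsets = 35.281 m.

35.3 m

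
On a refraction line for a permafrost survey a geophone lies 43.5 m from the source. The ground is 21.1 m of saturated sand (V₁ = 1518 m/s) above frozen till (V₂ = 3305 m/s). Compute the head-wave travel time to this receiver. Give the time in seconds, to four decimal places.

0.0379 s

θ_c = arcsin(V₁/V₂) = arcsin(1518/3305) = 27.34°, cos θ_c = 0.8883.
Intercept time tᵢ = 2h cos θ_c / V₁ = 2·21.1·0.8883/1518 = 0.02469 s.
t = x/V₂ + tᵢ = 43.5/3305 + 0.02469 = 0.03786 s.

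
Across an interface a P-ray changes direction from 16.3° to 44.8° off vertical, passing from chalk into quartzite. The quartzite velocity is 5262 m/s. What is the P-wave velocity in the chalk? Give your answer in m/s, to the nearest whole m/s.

2096 m/s

Snell's law: sin 16.3°/V₁ = sin 44.8°/V₂.
V₁ = V₂·sin 16.3°/sin 44.8° = 5262 × 0.3983 = 2095.94 m/s.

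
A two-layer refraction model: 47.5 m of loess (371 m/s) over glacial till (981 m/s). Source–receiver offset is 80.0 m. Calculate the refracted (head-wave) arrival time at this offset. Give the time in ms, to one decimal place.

θ_c = arcsin(V₁/V₂) = arcsin(371/981) = 22.22°, cos θ_c = 0.9257.
Intercept time tᵢ = 2h cos θ_c / V₁ = 2·47.5·0.9257/371 = 0.23705 s.
t = x/V₂ + tᵢ = 80.0/981 + 0.23705 = 0.31860 s.

318.6 ms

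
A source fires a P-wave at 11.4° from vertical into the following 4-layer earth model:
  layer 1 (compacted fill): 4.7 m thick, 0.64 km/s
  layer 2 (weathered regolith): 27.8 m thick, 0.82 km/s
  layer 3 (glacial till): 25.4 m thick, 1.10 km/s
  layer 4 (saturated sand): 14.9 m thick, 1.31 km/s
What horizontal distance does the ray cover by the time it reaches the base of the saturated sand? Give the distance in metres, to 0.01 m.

Ray parameter p = sin 11.4° / 0.64 km/s = 3.0884e-01 s/km.
Layer 1: θ = 11.40°; offset = 4.7·tan 11.40° = 0.9477 m.
Layer 2: sin θ = p·0.82 = 0.2532 → θ = 14.67°; offset = 27.8·tan 14.67° = 7.2775 m.
Layer 3: sin θ = p·1.10 = 0.3397 → θ = 19.86°; offset = 25.4·tan 19.86° = 9.1746 m.
Layer 4: sin θ = p·1.31 = 0.4046 → θ = 23.86°; offset = 14.9·tan 23.86° = 6.5918 m.
Total horizontal offset = 23.9917 m.

23.99 m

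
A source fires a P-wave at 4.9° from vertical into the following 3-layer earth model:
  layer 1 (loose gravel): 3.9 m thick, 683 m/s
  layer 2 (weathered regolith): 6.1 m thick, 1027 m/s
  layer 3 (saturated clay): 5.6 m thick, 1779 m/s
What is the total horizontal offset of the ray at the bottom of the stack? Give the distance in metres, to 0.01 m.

2.40 m

Apply Snell's law at each interface; in layer i the horizontal offset is hᵢ·tan θᵢ.
Layer 1: θ = 4.90°; offset = 3.9·tan 4.90° = 0.3343 m.
Layer 2: sin θ = 1027·sin 4.9°/683 = 0.1284, θ = 7.38°; offset = 6.1·tan 7.38° = 0.7900 m.
Layer 3: sin θ = 1779·sin 4.9°/683 = 0.2225, θ = 12.85°; offset = 5.6·tan 12.85° = 1.2779 m.
Σ offsets = 2.4023 m.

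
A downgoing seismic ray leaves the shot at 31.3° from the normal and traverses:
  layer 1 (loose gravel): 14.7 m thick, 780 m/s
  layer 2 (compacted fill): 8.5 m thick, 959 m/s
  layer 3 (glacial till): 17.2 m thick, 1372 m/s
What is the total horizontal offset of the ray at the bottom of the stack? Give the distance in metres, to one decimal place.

Apply Snell's law at each interface; in layer i the horizontal offset is hᵢ·tan θᵢ.
Layer 1: θ = 31.30°; offset = 14.7·tan 31.30° = 8.938 m.
Layer 2: sin θ = 959·sin 31.3°/780 = 0.6387, θ = 39.70°; offset = 8.5·tan 39.70° = 7.056 m.
Layer 3: sin θ = 1372·sin 31.3°/780 = 0.9138, θ = 66.04°; offset = 17.2·tan 66.04° = 38.702 m.
Total horizontal offset = 54.696 m.

54.7 m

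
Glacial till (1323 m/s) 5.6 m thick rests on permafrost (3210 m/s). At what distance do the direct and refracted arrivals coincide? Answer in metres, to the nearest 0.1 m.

x_cross = 2h·√((V₂+V₁)/(V₂−V₁)).
(V₂+V₁)/(V₂−V₁) = (3210+1323)/(3210−1323) = 2.4022; √ = 1.5499.
x_cross = 2·5.6·1.5499 = 17.36 m.

17.4 m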